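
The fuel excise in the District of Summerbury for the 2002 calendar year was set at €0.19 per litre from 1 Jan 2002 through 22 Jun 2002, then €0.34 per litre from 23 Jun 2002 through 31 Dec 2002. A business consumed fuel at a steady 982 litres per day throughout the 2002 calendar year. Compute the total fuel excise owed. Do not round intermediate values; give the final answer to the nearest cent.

€96,383.30

1 Jan – 22 Jun 2002: 173 days × 982 litres/day = 169,886 litres at €0.19/litre → €32,278.34
23 Jun – 31 Dec 2002: 192 days × 982 litres/day = 188,544 litres at €0.34/litre → €64,104.96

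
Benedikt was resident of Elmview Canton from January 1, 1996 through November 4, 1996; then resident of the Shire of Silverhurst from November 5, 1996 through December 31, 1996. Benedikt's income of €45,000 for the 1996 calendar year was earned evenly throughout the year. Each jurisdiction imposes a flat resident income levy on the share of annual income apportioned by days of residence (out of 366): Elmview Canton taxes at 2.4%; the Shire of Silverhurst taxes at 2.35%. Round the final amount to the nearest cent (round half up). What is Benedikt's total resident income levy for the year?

€1,076.50

Elmview Canton, January 1 – November 4, 1996: 309 days → €45,000 × 2.4% × 309/366 = €911.8033
The Shire of Silverhurst, November 5 – December 31, 1996: 57 days → €45,000 × 2.35% × 57/366 = €164.6926
Total = €1,076.4959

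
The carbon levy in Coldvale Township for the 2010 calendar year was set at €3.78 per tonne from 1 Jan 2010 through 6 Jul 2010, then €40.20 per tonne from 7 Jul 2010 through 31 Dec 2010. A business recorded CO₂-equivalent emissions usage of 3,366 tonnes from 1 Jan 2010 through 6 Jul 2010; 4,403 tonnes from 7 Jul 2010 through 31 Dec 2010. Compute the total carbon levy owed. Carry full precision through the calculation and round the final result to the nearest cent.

€189,724.08

1 Jan – 6 Jul 2010: 3,366 tonnes at €3.78/tonne → €12,723.48
7 Jul – 31 Dec 2010: 4,403 tonnes at €40.20/tonne → €177,000.60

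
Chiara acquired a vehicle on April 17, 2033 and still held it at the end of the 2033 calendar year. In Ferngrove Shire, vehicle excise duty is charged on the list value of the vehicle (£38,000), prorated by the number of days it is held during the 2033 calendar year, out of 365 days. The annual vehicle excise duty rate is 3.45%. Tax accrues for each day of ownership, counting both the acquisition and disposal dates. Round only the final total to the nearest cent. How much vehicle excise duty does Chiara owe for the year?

£930.27

Days held (April 17 – December 31, 2033): 259 out of 365
Tax = £38,000 × 3.45% × 259/365 = £930.2712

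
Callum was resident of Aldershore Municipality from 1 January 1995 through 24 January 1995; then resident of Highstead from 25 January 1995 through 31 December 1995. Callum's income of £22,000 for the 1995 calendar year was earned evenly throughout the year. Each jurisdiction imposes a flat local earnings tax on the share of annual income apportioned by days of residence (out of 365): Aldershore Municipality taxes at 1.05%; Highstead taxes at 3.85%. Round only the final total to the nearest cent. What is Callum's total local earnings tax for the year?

£806.50

Aldershore Municipality, 1 January – 24 January 1995: 24 days → £22,000 × 1.05% × 24/365 = £15.1890
Highstead, 25 January – 31 December 1995: 341 days → £22,000 × 3.85% × 341/365 = £791.3068
Total = £806.4959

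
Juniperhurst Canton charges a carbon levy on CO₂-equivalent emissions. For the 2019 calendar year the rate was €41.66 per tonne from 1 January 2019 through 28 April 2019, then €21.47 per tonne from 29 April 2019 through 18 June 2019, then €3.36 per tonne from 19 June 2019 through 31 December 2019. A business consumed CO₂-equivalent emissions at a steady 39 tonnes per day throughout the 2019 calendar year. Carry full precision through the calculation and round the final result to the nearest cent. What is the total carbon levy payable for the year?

1 January – 28 April 2019: 118 days × 39 tonnes/day = 4,602 tonnes at €41.66/tonne → €191719.32
29 April – 18 June 2019: 51 days × 39 tonnes/day = 1,989 tonnes at €21.47/tonne → €42703.83
19 June – 31 December 2019: 196 days × 39 tonnes/day = 7,644 tonnes at €3.36/tonne → €25683.84

€260106.99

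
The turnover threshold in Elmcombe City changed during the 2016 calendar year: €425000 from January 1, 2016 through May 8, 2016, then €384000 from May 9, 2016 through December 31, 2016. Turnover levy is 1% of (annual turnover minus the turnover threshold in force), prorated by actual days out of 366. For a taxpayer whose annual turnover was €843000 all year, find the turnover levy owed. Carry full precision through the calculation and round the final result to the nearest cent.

January 1 – May 8, 2016: 129 days, exemption €425000 → (€843000 − €425000) × 1% × 129/366 = €1473.2787
May 9 – December 31, 2016: 237 days, exemption €384000 → (€843000 − €384000) × 1% × 237/366 = €2972.2131
Total = €4445.4918

€4445.49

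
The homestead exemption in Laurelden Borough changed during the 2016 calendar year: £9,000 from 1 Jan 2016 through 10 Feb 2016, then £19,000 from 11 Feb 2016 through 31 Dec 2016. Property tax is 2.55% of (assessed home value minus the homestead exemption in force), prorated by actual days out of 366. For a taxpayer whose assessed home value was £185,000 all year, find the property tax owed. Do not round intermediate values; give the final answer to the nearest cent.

£4,261.57

1 Jan – 10 Feb 2016: 41 days, exemption £9,000 → (£185,000 − £9,000) × 2.55% × 41/366 = £502.7541
11 Feb – 31 Dec 2016: 325 days, exemption £19,000 → (£185,000 − £19,000) × 2.55% × 325/366 = £3,758.8115
Total = £4,261.5656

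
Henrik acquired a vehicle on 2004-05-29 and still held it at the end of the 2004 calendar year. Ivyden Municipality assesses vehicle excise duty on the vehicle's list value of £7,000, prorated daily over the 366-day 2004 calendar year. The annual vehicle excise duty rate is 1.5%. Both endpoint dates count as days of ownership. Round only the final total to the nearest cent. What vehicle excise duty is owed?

Days held (2004-05-29 to 2004-12-31): 217 out of 366
Tax = £7,000 × 1.5% × 217/366 = £62.2541

£62.25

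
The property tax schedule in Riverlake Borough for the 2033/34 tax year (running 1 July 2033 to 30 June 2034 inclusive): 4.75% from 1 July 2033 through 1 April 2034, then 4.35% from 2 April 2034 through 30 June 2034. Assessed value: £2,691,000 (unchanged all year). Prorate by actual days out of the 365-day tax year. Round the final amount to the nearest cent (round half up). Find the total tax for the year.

£125,168.36

1 July 2033 – 1 April 2034: 275 days at 4.75% → £2,691,000 × 4.75% × 275/365 = £96,304.6233
2 April – 30 June 2034: 90 days at 4.35% → £2,691,000 × 4.35% × 90/365 = £28,863.7397
Total = £125,168.3630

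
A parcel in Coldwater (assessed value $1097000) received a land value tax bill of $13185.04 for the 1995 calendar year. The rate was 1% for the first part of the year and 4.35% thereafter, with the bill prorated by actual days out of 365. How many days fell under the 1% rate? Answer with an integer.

343 days

Let d = days at the first rate; then 365 − d days at the second rate.
$1097000 × [1%·d + 4.35%·(365−d)] / 365 = $13185.04
Solving gives d = 343, so the new rate took effect on 10 Dec 1995.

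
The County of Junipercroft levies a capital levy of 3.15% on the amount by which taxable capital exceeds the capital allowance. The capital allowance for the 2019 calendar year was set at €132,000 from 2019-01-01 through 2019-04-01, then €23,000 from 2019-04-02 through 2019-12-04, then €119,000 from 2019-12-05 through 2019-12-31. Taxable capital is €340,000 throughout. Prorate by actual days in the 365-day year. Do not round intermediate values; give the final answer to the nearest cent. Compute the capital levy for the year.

€8,905.78

2019-01-01 to 2019-04-01: 91 days, exemption €132,000 → (€340,000 − €132,000) × 3.15% × 91/365 = €1,633.5123
2019-04-02 to 2019-12-04: 247 days, exemption €23,000 → (€340,000 − €23,000) × 3.15% × 247/365 = €6,757.3110
2019-12-05 to 2019-12-31: 27 days, exemption €119,000 → (€340,000 − €119,000) × 3.15% × 27/365 = €514.9603
Total = €8,905.7836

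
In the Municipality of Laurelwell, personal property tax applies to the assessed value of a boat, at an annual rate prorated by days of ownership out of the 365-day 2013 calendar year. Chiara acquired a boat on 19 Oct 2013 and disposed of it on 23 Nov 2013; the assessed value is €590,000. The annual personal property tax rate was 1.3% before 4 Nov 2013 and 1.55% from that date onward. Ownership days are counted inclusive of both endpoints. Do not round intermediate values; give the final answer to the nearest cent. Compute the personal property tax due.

19 Oct – 3 Nov 2013: 16 days at 1.3% → €590,000 × 1.3% × 16/365 = €336.2192
4 Nov – 23 Nov 2013: 20 days at 1.55% → €590,000 × 1.55% × 20/365 = €501.0959
Total = €837.3151

€837.32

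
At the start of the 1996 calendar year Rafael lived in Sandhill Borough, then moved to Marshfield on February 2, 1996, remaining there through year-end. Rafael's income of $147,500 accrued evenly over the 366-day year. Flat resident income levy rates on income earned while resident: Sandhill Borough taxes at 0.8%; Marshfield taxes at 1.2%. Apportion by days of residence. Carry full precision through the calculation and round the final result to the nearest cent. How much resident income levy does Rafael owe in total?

Sandhill Borough, January 1 – February 1, 1996: 32 days → $147,500 × 0.8% × 32/366 = $103.1694
Marshfield, February 2 – December 31, 1996: 334 days → $147,500 × 1.2% × 334/366 = $1,615.2459
Total = $1,718.4153

$1,718.42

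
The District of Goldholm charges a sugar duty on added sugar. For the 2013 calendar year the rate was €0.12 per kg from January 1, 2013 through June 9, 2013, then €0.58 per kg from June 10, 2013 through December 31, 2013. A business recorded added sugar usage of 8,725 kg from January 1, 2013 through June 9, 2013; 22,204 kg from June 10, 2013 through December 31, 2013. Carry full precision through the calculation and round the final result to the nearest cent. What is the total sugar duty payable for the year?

€13925.32

January 1 – June 9, 2013: 8,725 kg at €0.12/kg → €1047.00
June 10 – December 31, 2013: 22,204 kg at €0.58/kg → €12878.32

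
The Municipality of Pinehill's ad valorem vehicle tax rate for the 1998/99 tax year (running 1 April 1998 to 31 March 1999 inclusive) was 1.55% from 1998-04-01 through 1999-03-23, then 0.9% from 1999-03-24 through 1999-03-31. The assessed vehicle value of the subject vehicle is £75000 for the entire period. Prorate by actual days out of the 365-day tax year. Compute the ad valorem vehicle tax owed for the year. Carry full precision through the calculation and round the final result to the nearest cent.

£1151.82

1998-04-01 to 1999-03-23: 357 days at 1.55% → £75000 × 1.55% × 357/365 = £1137.0205
1999-03-24 to 1999-03-31: 8 days at 0.9% → £75000 × 0.9% × 8/365 = £14.7945
Total = £1151.8151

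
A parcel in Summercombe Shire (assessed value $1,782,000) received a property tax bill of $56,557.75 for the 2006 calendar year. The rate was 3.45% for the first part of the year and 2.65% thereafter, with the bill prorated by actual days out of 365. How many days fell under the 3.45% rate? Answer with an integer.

Let d = days at the first rate; then 365 − d days at the second rate.
$1,782,000 × [3.45%·d + 2.65%·(365−d)] / 365 = $56,557.75
Solving gives d = 239, so the new rate took effect on 28 August 2006.

239 days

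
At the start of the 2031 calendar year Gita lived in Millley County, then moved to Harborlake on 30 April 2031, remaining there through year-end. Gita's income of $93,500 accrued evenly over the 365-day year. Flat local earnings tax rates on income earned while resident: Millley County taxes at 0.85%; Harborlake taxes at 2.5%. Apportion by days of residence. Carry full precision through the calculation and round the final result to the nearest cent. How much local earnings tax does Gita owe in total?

$1,834.52

Millley County, 1 January – 29 April 2031: 119 days → $93,500 × 0.85% × 119/365 = $259.1103
Harborlake, 30 April – 31 December 2031: 246 days → $93,500 × 2.5% × 246/365 = $1,575.4110
Total = $1,834.5212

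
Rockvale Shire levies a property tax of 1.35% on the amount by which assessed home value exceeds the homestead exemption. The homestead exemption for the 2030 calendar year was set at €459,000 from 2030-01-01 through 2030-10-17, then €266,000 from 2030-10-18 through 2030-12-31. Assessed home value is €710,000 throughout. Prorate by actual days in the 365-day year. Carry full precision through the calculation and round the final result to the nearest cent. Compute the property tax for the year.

2030-01-01 to 2030-10-17: 290 days, exemption €459,000 → (€710,000 − €459,000) × 1.35% × 290/365 = €2,692.2329
2030-10-18 to 2030-12-31: 75 days, exemption €266,000 → (€710,000 − €266,000) × 1.35% × 75/365 = €1,231.6438
Total = €3,923.8767

€3,923.88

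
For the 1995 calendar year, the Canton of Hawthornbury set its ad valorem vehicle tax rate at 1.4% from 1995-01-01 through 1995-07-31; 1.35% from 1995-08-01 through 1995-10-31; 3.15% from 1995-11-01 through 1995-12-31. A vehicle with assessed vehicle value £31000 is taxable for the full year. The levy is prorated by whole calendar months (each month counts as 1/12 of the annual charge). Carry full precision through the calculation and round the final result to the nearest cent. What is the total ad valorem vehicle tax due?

1995-01-01 to 1995-07-31: 7 months at 1.4% → £31000 × 1.4% × 7/12 = £253.1667
1995-08-01 to 1995-10-31: 3 months at 1.35% → £31000 × 1.35% × 3/12 = £104.6250
1995-11-01 to 1995-12-31: 2 months at 3.15% → £31000 × 3.15% × 2/12 = £162.7500
Total = £520.5417

£520.54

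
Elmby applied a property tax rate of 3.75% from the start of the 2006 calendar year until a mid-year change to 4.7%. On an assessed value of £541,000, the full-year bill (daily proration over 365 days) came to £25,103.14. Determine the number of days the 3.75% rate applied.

Let d = days at the first rate; then 365 − d days at the second rate.
£541,000 × [3.75%·d + 4.7%·(365−d)] / 365 = £25,103.14
Solving gives d = 23, so the new rate took effect on January 24, 2006.

23 days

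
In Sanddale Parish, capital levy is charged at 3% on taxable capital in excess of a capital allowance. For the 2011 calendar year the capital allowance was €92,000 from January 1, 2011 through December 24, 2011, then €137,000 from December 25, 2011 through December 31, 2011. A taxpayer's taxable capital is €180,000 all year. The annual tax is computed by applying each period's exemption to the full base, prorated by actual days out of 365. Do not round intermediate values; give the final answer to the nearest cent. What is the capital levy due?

January 1 – December 24, 2011: 358 days, exemption €92,000 → (€180,000 − €92,000) × 3% × 358/365 = €2,589.3699
December 25 – December 31, 2011: 7 days, exemption €137,000 → (€180,000 − €137,000) × 3% × 7/365 = €24.7397
Total = €2,614.1096

€2,614.11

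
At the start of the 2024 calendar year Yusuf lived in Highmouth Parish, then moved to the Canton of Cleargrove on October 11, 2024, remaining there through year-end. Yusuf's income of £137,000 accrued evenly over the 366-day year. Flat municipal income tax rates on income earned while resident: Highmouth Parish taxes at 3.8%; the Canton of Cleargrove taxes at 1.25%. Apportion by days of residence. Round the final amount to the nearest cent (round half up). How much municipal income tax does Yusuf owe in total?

Highmouth Parish, January 1 – October 10, 2024: 284 days → £137,000 × 3.8% × 284/366 = £4,039.6284
The Canton of Cleargrove, October 11 – December 31, 2024: 82 days → £137,000 × 1.25% × 82/366 = £383.6749
Total = £4,423.3033

£4,423.30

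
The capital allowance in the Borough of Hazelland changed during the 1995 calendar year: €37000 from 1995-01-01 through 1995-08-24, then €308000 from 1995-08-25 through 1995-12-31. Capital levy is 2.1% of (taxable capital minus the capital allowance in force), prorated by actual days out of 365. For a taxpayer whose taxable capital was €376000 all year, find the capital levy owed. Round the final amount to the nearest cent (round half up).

1995-01-01 to 1995-08-24: 236 days, exemption €37000 → (€376000 − €37000) × 2.1% × 236/365 = €4602.9699
1995-08-25 to 1995-12-31: 129 days, exemption €308000 → (€376000 − €308000) × 2.1% × 129/365 = €504.6904
Total = €5107.6603

€5107.66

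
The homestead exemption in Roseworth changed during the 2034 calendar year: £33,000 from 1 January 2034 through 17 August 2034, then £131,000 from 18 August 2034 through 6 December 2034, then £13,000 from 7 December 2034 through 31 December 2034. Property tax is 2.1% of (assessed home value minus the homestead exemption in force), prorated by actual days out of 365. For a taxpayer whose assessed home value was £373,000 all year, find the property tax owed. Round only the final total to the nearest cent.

1 January – 17 August 2034: 229 days, exemption £33,000 → (£373,000 − £33,000) × 2.1% × 229/365 = £4,479.6164
18 August – 6 December 2034: 111 days, exemption £131,000 → (£373,000 − £131,000) × 2.1% × 111/365 = £1,545.4849
7 December – 31 December 2034: 25 days, exemption £13,000 → (£373,000 − £13,000) × 2.1% × 25/365 = £517.8082
Total = £6,542.9096

£6,542.91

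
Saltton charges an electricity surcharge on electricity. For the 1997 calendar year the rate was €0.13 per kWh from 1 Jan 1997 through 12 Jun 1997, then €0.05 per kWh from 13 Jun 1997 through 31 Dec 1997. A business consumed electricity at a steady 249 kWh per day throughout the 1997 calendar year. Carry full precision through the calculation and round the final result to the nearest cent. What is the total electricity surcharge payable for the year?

€7,791.21

1 Jan – 12 Jun 1997: 163 days × 249 kWh/day = 40,587 kWh at €0.13/kWh → €5,276.31
13 Jun – 31 Dec 1997: 202 days × 249 kWh/day = 50,298 kWh at €0.05/kWh → €2,514.90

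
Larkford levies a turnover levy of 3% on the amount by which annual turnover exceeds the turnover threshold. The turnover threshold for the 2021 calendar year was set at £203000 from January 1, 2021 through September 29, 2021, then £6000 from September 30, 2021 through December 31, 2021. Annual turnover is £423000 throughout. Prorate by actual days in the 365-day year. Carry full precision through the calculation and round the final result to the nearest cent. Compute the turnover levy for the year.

£8105.84

January 1 – September 29, 2021: 272 days, exemption £203000 → (£423000 − £203000) × 3% × 272/365 = £4918.3562
September 30 – December 31, 2021: 93 days, exemption £6000 → (£423000 − £6000) × 3% × 93/365 = £3187.4795
Total = £8105.8356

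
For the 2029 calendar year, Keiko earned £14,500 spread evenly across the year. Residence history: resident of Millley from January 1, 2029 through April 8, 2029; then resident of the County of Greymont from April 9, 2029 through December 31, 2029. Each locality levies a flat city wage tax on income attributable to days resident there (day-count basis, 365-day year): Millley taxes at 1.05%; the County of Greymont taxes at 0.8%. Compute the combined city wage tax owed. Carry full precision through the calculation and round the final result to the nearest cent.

Millley, January 1 – April 8, 2029: 98 days → £14,500 × 1.05% × 98/365 = £40.8781
The County of Greymont, April 9 – December 31, 2029: 267 days → £14,500 × 0.8% × 267/365 = £84.8548
Total = £125.7329

£125.73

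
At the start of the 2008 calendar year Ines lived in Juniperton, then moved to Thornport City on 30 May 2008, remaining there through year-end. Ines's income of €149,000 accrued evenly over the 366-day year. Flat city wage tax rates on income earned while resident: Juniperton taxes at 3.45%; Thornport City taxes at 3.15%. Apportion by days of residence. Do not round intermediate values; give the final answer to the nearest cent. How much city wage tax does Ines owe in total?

€4,876.70

Juniperton, 1 Jan – 29 May 2008: 150 days → €149,000 × 3.45% × 150/366 = €2,106.7623
Thornport City, 30 May – 31 Dec 2008: 216 days → €149,000 × 3.15% × 216/366 = €2,769.9344
Total = €4,876.6967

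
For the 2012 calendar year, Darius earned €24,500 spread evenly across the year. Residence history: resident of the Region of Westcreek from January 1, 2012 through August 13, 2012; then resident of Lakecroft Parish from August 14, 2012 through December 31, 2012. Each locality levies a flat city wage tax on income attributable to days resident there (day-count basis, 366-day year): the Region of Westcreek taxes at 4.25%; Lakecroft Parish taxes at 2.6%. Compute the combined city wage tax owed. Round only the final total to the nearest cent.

€886.62

The Region of Westcreek, January 1 – August 13, 2012: 226 days → €24,500 × 4.25% × 226/366 = €642.9577
Lakecroft Parish, August 14 – December 31, 2012: 140 days → €24,500 × 2.6% × 140/366 = €243.6612
Total = €886.6189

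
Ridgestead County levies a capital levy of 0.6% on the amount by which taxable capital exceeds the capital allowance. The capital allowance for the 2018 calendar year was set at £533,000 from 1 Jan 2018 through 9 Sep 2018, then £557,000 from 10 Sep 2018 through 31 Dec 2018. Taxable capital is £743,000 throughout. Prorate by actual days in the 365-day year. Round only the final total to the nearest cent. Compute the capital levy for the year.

£1,215.42

1 Jan – 9 Sep 2018: 252 days, exemption £533,000 → (£743,000 − £533,000) × 0.6% × 252/365 = £869.9178
10 Sep – 31 Dec 2018: 113 days, exemption £557,000 → (£743,000 − £557,000) × 0.6% × 113/365 = £345.5014
Total = £1,215.4192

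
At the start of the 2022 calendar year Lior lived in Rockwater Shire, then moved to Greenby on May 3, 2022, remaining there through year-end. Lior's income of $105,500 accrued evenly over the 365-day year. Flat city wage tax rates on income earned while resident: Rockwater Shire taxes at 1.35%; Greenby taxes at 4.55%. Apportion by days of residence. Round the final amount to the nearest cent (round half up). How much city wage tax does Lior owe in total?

$3,671.83

Rockwater Shire, January 1 – May 2, 2022: 122 days → $105,500 × 1.35% × 122/365 = $476.0507
Greenby, May 3 – December 31, 2022: 243 days → $105,500 × 4.55% × 243/365 = $3,195.7829
Total = $3,671.8336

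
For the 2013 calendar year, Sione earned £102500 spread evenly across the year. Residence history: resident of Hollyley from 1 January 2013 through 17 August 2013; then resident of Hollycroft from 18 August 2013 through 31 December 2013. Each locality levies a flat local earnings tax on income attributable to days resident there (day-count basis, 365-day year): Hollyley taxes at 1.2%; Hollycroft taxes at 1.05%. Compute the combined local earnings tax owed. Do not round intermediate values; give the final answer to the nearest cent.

£1172.71

Hollyley, 1 January – 17 August 2013: 229 days → £102500 × 1.2% × 229/365 = £771.6986
Hollycroft, 18 August – 31 December 2013: 136 days → £102500 × 1.05% × 136/365 = £401.0137
Total = £1172.7123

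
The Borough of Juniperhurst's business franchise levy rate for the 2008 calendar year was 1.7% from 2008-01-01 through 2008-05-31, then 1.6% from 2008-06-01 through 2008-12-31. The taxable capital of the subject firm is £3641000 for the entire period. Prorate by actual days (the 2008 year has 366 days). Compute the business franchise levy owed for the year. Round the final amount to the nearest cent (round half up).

2008-01-01 to 2008-05-31: 152 days at 1.7% → £3641000 × 1.7% × 152/366 = £25705.8579
2008-06-01 to 2008-12-31: 214 days at 1.6% → £3641000 × 1.6% × 214/366 = £34062.2514
Total = £59768.1093

£59768.11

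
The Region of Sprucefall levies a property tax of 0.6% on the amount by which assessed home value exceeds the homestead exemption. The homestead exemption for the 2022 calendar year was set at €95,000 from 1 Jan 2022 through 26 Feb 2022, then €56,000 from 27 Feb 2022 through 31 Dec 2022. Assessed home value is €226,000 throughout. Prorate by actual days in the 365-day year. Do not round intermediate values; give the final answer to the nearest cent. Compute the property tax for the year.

€983.46

1 Jan – 26 Feb 2022: 57 days, exemption €95,000 → (€226,000 − €95,000) × 0.6% × 57/365 = €122.7452
27 Feb – 31 Dec 2022: 308 days, exemption €56,000 → (€226,000 − €56,000) × 0.6% × 308/365 = €860.7123
Total = €983.4575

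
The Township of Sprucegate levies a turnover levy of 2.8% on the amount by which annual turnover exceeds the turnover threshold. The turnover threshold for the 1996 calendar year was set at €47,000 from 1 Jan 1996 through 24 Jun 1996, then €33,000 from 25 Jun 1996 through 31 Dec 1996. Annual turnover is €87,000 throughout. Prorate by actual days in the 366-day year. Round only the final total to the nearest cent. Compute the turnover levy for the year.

€1,323.50

1 Jan – 24 Jun 1996: 176 days, exemption €47,000 → (€87,000 − €47,000) × 2.8% × 176/366 = €538.5792
25 Jun – 31 Dec 1996: 190 days, exemption €33,000 → (€87,000 − €33,000) × 2.8% × 190/366 = €784.9180
Total = €1,323.4973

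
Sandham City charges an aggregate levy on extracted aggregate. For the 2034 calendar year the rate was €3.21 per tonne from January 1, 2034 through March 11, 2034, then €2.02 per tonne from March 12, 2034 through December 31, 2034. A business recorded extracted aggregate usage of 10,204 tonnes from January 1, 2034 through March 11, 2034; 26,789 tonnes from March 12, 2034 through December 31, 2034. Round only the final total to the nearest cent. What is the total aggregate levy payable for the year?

January 1 – March 11, 2034: 10,204 tonnes at €3.21/tonne → €32754.84
March 12 – December 31, 2034: 26,789 tonnes at €2.02/tonne → €54113.78

€86868.62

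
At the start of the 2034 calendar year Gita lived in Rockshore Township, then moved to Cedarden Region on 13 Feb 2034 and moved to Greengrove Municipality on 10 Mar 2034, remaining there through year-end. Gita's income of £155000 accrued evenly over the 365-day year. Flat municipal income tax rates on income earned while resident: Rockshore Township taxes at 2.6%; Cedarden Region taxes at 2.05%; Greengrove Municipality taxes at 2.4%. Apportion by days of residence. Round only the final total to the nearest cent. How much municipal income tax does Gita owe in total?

£3719.36

Rockshore Township, 1 Jan – 12 Feb 2034: 43 days → £155000 × 2.6% × 43/365 = £474.7671
Cedarden Region, 13 Feb – 9 Mar 2034: 25 days → £155000 × 2.05% × 25/365 = £217.6370
Greengrove Municipality, 10 Mar – 31 Dec 2034: 297 days → £155000 × 2.4% × 297/365 = £3026.9589
Total = £3719.3630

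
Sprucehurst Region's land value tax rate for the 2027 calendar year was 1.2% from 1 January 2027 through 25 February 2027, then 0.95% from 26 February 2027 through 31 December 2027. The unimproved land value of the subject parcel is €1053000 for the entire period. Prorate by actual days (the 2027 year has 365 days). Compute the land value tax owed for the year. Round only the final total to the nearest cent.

1 January – 25 February 2027: 56 days at 1.2% → €1053000 × 1.2% × 56/365 = €1938.6740
26 February – 31 December 2027: 309 days at 0.95% → €1053000 × 0.95% × 309/365 = €8468.7164
Total = €10407.3904

€10407.39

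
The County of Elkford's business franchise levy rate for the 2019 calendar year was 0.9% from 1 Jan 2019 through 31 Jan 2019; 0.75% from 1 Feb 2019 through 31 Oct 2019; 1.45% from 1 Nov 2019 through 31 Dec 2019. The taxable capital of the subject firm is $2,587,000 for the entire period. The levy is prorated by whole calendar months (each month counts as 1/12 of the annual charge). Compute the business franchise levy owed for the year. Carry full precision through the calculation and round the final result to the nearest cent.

$22,744.04

1 Jan – 31 Jan 2019: 1 month at 0.9% → $2,587,000 × 0.9% × 1/12 = $1,940.2500
1 Feb – 31 Oct 2019: 9 months at 0.75% → $2,587,000 × 0.75% × 9/12 = $14,551.8750
1 Nov – 31 Dec 2019: 2 months at 1.45% → $2,587,000 × 1.45% × 2/12 = $6,251.9167
Total = $22,744.0417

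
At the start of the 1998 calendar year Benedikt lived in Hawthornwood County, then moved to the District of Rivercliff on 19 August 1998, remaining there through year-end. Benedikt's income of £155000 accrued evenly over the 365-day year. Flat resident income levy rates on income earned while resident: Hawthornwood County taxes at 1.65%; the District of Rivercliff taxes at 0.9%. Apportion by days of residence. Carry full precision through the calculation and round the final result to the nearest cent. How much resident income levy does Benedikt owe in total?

£2127.53

Hawthornwood County, 1 January – 18 August 1998: 230 days → £155000 × 1.65% × 230/365 = £1611.5753
The District of Rivercliff, 19 August – 31 December 1998: 135 days → £155000 × 0.9% × 135/365 = £515.9589
Total = £2127.5342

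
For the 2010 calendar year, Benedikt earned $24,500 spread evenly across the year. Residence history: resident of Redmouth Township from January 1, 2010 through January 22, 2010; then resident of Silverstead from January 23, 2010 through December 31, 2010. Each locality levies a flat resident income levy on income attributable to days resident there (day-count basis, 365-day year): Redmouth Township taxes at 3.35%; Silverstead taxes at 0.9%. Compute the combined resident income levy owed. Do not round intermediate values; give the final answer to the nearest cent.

$256.68

Redmouth Township, January 1 – January 22, 2010: 22 days → $24,500 × 3.35% × 22/365 = $49.4699
Silverstead, January 23 – December 31, 2010: 343 days → $24,500 × 0.9% × 343/365 = $207.2096
Total = $256.6795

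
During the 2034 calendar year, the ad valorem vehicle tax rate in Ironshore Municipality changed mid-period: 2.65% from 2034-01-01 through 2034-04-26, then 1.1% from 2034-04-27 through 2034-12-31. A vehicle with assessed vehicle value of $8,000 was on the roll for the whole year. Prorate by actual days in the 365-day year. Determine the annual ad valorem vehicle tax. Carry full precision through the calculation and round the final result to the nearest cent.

2034-01-01 to 2034-04-26: 116 days at 2.65% → $8,000 × 2.65% × 116/365 = $67.3753
2034-04-27 to 2034-12-31: 249 days at 1.1% → $8,000 × 1.1% × 249/365 = $60.0329
Total = $127.4082

$127.41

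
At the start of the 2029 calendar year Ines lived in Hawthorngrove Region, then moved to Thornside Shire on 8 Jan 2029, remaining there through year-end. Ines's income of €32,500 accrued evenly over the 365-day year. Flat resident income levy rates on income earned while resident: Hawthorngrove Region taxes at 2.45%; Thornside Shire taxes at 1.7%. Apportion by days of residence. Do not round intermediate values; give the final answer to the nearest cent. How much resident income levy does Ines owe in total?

€557.17

Hawthorngrove Region, 1 Jan – 7 Jan 2029: 7 days → €32,500 × 2.45% × 7/365 = €15.2705
Thornside Shire, 8 Jan – 31 Dec 2029: 358 days → €32,500 × 1.7% × 358/365 = €541.9041
Total = €557.1747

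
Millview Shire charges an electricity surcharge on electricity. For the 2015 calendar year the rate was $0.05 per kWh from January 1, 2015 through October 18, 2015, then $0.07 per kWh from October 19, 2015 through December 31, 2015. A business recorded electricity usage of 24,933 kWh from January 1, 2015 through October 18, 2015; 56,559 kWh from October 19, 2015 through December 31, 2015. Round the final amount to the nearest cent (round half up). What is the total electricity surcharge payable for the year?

$5,205.78

January 1 – October 18, 2015: 24,933 kWh at $0.05/kWh → $1,246.65
October 19 – December 31, 2015: 56,559 kWh at $0.07/kWh → $3,959.13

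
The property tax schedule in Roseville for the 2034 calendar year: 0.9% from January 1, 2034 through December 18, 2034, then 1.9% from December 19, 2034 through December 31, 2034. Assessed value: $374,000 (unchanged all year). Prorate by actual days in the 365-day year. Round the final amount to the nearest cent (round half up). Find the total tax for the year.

January 1 – December 18, 2034: 352 days at 0.9% → $374,000 × 0.9% × 352/365 = $3,246.1151
December 19 – December 31, 2034: 13 days at 1.9% → $374,000 × 1.9% × 13/365 = $253.0904
Total = $3,499.2055

$3,499.21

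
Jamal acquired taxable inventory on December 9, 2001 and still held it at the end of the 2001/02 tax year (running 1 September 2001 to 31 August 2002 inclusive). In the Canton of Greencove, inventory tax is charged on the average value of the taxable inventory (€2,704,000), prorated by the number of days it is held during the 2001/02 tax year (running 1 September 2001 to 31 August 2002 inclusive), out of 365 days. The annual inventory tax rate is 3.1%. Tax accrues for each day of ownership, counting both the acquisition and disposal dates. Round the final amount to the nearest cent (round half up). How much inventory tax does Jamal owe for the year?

Days held (December 9, 2001 – August 31, 2002): 266 out of 365
Tax = €2,704,000 × 3.1% × 266/365 = €61,088.1753

€61,088.18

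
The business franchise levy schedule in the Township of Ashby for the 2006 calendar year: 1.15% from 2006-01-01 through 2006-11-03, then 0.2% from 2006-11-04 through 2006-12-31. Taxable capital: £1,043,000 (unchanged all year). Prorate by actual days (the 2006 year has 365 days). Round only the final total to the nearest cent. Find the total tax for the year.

2006-01-01 to 2006-11-03: 307 days at 1.15% → £1,043,000 × 1.15% × 307/365 = £10,088.5247
2006-11-04 to 2006-12-31: 58 days at 0.2% → £1,043,000 × 0.2% × 58/365 = £331.4740
Total = £10,419.9986

£10,420.00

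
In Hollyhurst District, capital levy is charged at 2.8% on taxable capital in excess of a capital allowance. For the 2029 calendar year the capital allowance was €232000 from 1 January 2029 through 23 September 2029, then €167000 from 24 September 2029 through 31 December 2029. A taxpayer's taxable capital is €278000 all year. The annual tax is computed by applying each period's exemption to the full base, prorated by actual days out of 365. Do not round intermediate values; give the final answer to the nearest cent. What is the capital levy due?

1 January – 23 September 2029: 266 days, exemption €232000 → (€278000 − €232000) × 2.8% × 266/365 = €938.6521
24 September – 31 December 2029: 99 days, exemption €167000 → (€278000 − €167000) × 2.8% × 99/365 = €842.9918
Total = €1781.6438

€1781.64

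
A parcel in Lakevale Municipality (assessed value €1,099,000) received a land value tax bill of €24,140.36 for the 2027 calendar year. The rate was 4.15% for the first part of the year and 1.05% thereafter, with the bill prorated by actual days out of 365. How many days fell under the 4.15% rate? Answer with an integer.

135 days

Let d = days at the first rate; then 365 − d days at the second rate.
€1,099,000 × [4.15%·d + 1.05%·(365−d)] / 365 = €24,140.36
Solving gives d = 135, so the new rate took effect on May 16, 2027.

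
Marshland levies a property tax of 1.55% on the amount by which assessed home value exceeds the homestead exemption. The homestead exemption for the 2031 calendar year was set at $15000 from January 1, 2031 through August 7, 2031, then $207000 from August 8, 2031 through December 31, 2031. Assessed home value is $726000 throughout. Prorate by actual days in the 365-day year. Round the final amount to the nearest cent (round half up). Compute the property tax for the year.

$9830.10

January 1 – August 7, 2031: 219 days, exemption $15000 → ($726000 − $15000) × 1.55% × 219/365 = $6612.3000
August 8 – December 31, 2031: 146 days, exemption $207000 → ($726000 − $207000) × 1.55% × 146/365 = $3217.8000
Total = $9830.1000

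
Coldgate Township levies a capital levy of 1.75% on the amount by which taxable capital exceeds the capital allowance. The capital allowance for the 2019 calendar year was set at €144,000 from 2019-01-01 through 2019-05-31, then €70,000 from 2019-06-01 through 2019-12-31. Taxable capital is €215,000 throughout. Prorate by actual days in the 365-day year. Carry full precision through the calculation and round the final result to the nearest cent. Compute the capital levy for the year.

€2,001.76

2019-01-01 to 2019-05-31: 151 days, exemption €144,000 → (€215,000 − €144,000) × 1.75% × 151/365 = €514.0205
2019-06-01 to 2019-12-31: 214 days, exemption €70,000 → (€215,000 − €70,000) × 1.75% × 214/365 = €1,487.7397
Total = €2,001.7603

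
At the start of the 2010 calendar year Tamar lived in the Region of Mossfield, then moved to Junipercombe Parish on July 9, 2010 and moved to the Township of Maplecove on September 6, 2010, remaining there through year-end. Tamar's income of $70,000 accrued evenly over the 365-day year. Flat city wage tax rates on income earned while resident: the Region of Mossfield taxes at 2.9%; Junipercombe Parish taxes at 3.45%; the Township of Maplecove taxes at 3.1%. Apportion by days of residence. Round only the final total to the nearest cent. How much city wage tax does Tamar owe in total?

The Region of Mossfield, January 1 – July 8, 2010: 189 days → $70,000 × 2.9% × 189/365 = $1,051.1507
Junipercombe Parish, July 9 – September 5, 2010: 59 days → $70,000 × 3.45% × 59/365 = $390.3699
The Township of Maplecove, September 6 – December 31, 2010: 117 days → $70,000 × 3.1% × 117/365 = $695.5890
Total = $2,137.1096

$2,137.11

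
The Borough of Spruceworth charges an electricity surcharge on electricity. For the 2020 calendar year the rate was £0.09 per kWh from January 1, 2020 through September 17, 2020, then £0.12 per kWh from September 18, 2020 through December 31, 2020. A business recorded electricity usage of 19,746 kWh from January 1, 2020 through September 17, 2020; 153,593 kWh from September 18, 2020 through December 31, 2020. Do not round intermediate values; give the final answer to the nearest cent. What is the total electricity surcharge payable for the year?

January 1 – September 17, 2020: 19,746 kWh at £0.09/kWh → £1777.14
September 18 – December 31, 2020: 153,593 kWh at £0.12/kWh → £18431.16

£20208.30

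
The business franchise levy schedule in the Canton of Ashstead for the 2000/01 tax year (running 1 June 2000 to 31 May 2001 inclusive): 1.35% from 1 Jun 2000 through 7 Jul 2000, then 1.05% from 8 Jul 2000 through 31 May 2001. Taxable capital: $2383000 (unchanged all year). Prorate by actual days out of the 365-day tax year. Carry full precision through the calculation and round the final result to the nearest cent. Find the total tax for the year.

1 Jun – 7 Jul 2000: 37 days at 1.35% → $2383000 × 1.35% × 37/365 = $3261.1192
8 Jul 2000 – 31 May 2001: 328 days at 1.05% → $2383000 × 1.05% × 328/365 = $22485.0740
Total = $25746.1932

$25746.19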